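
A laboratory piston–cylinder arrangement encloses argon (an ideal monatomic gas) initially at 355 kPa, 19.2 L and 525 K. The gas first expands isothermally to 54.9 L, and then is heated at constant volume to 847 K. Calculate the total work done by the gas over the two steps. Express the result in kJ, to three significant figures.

Step 1 (isothermal): W = P₁V₁ ln(V₂/V₁) = (6816) ln(54.9/19.2) = 7161 J.
Step 2 (isochoric): W = 0 (constant volume).
W_total = 7161 + 0 = 7161 J.

W_total ≈ 7.16 kJ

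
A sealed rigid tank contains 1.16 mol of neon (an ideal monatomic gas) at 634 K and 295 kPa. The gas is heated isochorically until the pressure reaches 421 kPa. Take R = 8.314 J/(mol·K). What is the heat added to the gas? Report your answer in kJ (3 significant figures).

Constant volume ⇒ W = 0, so Q = ΔU = nCᵥΔT with Cᵥ = 3R/2 = 12.47 J/(mol·K).
At constant V, T₂/T₁ = P₂/P₁ ⇒ ΔT = T₁(P₂/P₁ − 1) = 634·(421/295 − 1) = 270.8 K.
ΔU = (1.16)(12.47)(270.8) = 3917 J.

Q ≈ 3.92 kJ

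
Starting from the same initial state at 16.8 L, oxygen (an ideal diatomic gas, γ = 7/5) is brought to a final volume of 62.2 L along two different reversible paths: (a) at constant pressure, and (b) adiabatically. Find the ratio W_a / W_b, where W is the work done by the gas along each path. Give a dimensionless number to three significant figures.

Path (a) isobaric: W = P₁(V₂ − V₁) → W_a/(P₁V₁) = 2.702.
Path (b) adiabatic: W = P₁V₁(1 − (V₁/V₂)^(γ−1))/(γ−1) → W_b/(P₁V₁) = 1.019.
W_a / W_b = 2.702 / 1.019 = 2.652.

W_a / W_b ≈ 2.65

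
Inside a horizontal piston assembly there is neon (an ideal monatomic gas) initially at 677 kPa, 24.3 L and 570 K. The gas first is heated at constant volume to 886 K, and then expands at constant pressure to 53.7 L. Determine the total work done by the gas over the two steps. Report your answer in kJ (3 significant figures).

Step 1 (isochoric): W = 0 (constant volume).
After step 1: P = 1052 kPa (V unchanged).
Step 2 (isobaric): W = PΔV = (1052 kPa)(53.7 − 24.3 L) = 30938 J.
W_total = 0 + 30938 = 30938 J.

W_total ≈ 30.9 kJ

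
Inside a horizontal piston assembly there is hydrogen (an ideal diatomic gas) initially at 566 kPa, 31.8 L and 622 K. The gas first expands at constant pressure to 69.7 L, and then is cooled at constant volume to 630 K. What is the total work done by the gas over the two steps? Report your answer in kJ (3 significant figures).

W_total ≈ 21.5 kJ

Step 1 (isobaric): W = PΔV = (566 kPa)(69.7 − 31.8 L) = 21451 J.
Step 2 (isochoric): W = 0 (constant volume).
W_total = 21451 + 0 = 21451 J.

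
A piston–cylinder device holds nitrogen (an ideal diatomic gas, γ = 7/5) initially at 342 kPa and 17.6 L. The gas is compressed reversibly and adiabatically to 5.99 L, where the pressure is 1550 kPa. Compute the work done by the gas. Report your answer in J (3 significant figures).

Adiabatic: W = (P₁V₁ − P₂V₂)/(γ − 1) with γ = 7/5.
P₁V₁ = 6019 J, P₂V₂ = 9284 J.
W = (6019 − 9284) / 0.4 = -8163 J.

W ≈ -8160 J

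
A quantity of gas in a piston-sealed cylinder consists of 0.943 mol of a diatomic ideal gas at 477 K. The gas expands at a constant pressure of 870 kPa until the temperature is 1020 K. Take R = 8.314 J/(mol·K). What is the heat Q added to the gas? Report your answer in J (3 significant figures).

Isobaric: W = nRΔT = (0.943)(8.314)(543) = 4257 J.
ΔU = nCᵥΔT with Cᵥ = 5R/2: ΔU = (0.943)(20.79)(543) = 10643 J.
Q = ΔU + W = 10643 + 4257 = 14900 J.

Q ≈ 14900 J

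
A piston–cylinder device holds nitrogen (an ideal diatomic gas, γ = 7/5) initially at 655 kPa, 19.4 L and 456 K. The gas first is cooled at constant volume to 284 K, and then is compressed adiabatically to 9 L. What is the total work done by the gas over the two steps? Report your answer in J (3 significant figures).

Step 1 (isochoric): W = 0 (constant volume).
After step 1: P = 407.9 kPa (V unchanged).
Step 2 (adiabatic): W = (P₁V₁ − P₂V₂)/(γ−1) = (7914 − 10760)/0.4 = -7115 J.
W_total = 0 − 7115 = -7115 J.

W_total ≈ -7120 J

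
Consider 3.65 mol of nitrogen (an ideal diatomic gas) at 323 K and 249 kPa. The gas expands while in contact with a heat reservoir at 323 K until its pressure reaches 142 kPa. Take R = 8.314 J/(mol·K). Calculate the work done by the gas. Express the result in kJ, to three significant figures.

W ≈ 5.50 kJ

Isothermal process: W = nRT ln(V₂/V₁) = nRT ln(P₁/P₂).
W = (3.65)(8.314)(323) × ln(249/142)
  = 9802 × ln(1.754) = 9802 × 0.5616
W_by_gas = 5505 J.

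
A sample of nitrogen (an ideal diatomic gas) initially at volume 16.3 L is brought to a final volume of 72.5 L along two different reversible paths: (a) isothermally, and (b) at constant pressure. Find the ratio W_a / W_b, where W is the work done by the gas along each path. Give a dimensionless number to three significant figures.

W_a / W_b ≈ 0.433

Path (a) isothermal: W = P₁V₁ ln(V₂/V₁) → W_a/(P₁V₁) = 1.492.
Path (b) isobaric: W = P₁(V₂ − V₁) → W_b/(P₁V₁) = 3.448.
W_a / W_b = 1.492 / 3.448 = 0.4329.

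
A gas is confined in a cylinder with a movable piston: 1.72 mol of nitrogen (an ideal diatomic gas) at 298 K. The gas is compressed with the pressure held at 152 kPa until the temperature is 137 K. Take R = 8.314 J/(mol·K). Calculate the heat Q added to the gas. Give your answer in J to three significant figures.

Isobaric: W = nRΔT = (1.72)(8.314)(-161) = -2302 J.
ΔU = nCᵥΔT with Cᵥ = 5R/2: ΔU = (1.72)(20.79)(-161) = -5756 J.
Q = ΔU + W = -5756 − 2302 = -8058 J.

Q ≈ -8060 J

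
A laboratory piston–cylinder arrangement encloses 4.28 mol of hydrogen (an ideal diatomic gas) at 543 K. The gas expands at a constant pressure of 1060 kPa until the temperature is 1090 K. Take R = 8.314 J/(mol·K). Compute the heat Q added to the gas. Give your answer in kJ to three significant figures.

Isobaric: W = nRΔT = (4.28)(8.314)(547) = 19464 J.
ΔU = nCᵥΔT with Cᵥ = 5R/2: ΔU = (4.28)(20.79)(547) = 48661 J.
Q = ΔU + W = 48661 + 19464 = 68125 J.

Q ≈ 68.1 kJ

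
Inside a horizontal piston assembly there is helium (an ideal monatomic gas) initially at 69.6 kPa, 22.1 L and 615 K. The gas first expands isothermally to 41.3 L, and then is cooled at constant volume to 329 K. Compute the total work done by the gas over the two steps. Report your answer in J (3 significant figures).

W_total ≈ 962 J

Step 1 (isothermal): W = P₁V₁ ln(V₂/V₁) = (1538) ln(41.3/22.1) = 961.8 J.
Step 2 (isochoric): W = 0 (constant volume).
W_total = 961.8 + 0 = 961.8 J.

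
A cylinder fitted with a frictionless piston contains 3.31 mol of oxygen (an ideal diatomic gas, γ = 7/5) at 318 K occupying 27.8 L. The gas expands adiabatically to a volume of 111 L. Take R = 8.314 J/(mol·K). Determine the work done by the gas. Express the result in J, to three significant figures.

Adiabatic: TV^(γ−1) = const with γ = 7/5.
T₂ = T₁ (V₁/V₂)^(γ−1) = 318 × (27.8/111)^0.4 = 318 × 0.5748 = 182.8 K.
W_by = nCᵥ(T₁ − T₂) = (3.31)(20.79)(318 − 182.8) = 9303 J.

W ≈ 9300 J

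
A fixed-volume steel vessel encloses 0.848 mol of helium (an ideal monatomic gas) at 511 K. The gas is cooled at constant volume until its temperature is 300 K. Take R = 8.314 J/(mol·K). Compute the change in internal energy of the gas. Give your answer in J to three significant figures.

ΔU ≈ -2230 J

Constant volume ⇒ W = 0, so Q = ΔU = nCᵥΔT with Cᵥ = 3R/2 = 12.47 J/(mol·K).
ΔU = (0.848)(12.47)(300 − 511) = -2231 J.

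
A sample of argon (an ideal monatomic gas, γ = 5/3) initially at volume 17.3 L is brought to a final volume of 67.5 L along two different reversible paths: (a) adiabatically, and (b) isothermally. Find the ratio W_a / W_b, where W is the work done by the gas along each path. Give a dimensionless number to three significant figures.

Path (a) adiabatic: W = P₁V₁(1 − (V₁/V₂)^(γ−1))/(γ−1) → W_a/(P₁V₁) = 0.8948.
Path (b) isothermal: W = P₁V₁ ln(V₂/V₁) → W_b/(P₁V₁) = 1.361.
W_a / W_b = 0.8948 / 1.361 = 0.6572.

W_a / W_b ≈ 0.657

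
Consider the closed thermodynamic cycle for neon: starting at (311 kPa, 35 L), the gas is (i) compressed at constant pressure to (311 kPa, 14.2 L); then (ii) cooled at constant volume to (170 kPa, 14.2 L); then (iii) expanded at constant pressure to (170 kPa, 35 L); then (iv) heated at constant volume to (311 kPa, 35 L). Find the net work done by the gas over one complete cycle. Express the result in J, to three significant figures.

W_net ≈ -2930 J

Constant-volume legs do no work.
W(i) = (311)(14.2 − 35) = -6469 J; W(iii) = (170)(35 − 14.2) = 3536 J.
W_net = -6469 + 3536 = -2933 J (the counter-clockwise enclosed area).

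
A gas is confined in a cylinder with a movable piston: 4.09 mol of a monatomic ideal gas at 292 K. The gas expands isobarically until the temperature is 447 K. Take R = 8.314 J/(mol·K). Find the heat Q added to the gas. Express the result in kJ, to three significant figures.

Isobaric: W = nRΔT = (4.09)(8.314)(155) = 5271 J.
ΔU = nCᵥΔT with Cᵥ = 3R/2: ΔU = (4.09)(12.47)(155) = 7906 J.
Q = ΔU + W = 7906 + 5271 = 13177 J.

Q ≈ 13.2 kJ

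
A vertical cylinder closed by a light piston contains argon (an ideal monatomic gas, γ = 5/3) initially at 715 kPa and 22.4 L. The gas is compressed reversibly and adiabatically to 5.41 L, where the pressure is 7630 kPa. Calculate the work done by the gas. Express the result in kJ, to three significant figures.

W ≈ -37.9 kJ

Adiabatic: W = (P₁V₁ − P₂V₂)/(γ − 1) with γ = 5/3.
P₁V₁ = 16016 J, P₂V₂ = 41278 J.
W = (16016 − 41278) / 0.6667 = -37893 J.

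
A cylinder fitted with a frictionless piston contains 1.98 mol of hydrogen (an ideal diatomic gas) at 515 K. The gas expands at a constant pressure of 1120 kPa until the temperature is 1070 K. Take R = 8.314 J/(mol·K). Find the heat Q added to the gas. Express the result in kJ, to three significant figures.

Q ≈ 32.0 kJ

Isobaric: W = nRΔT = (1.98)(8.314)(555) = 9136 J.
ΔU = nCᵥΔT with Cᵥ = 5R/2: ΔU = (1.98)(20.79)(555) = 22841 J.
Q = ΔU + W = 22841 + 9136 = 31977 J.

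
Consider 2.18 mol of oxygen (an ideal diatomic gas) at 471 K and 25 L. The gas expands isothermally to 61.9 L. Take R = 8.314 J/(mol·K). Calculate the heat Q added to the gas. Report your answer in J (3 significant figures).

Isothermal ⇒ ΔU = 0, so Q = W = nRT ln(V₂/V₁).
Q = (2.18)(8.314)(471) ln(61.9/25) = 8537 × 0.9066 = 7740 J.

Q ≈ 7740 J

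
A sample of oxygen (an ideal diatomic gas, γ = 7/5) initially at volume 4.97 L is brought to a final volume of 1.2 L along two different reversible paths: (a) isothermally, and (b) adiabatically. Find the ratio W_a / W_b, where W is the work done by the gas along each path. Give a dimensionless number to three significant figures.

W_a / W_b ≈ 0.743

Path (a) isothermal: W = P₁V₁ ln(V₂/V₁) → W_a/(P₁V₁) = -1.421.
Path (b) adiabatic: W = P₁V₁(1 − (V₁/V₂)^(γ−1))/(γ−1) → W_b/(P₁V₁) = -1.914.
W_a / W_b = -1.421 / -1.914 = 0.7426.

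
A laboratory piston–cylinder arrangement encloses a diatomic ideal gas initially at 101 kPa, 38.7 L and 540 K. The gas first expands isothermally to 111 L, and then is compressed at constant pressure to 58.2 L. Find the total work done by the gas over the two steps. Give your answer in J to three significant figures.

Step 1 (isothermal): W = P₁V₁ ln(V₂/V₁) = (3909) ln(111/38.7) = 4119 J.
After step 1: P = 35.21 kPa, V = 111 L, T = 540 K.
Step 2 (isobaric): W = PΔV = (35.21 kPa)(58.2 − 111 L) = -1859 J.
W_total = 4119 − 1859 = 2259 J.

W_total ≈ 2260 J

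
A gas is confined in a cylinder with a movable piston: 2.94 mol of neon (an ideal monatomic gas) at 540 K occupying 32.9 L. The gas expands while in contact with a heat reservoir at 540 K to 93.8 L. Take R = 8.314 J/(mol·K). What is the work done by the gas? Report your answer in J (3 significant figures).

W ≈ 13800 J

Isothermal: W = nRT ln(V₂/V₁).
W = (2.94)(8.314)(540) × ln(93.8/32.9)
  = 13199 × 1.048
W_by_gas = 13829 J.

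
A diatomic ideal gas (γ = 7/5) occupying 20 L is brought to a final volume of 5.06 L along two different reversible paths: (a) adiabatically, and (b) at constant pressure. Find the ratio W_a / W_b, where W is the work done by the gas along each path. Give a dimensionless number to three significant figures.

W_a / W_b ≈ 2.45

Path (a) adiabatic: W = P₁V₁(1 − (V₁/V₂)^(γ−1))/(γ−1) → W_a/(P₁V₁) = -1.832.
Path (b) isobaric: W = P₁(V₂ − V₁) → W_b/(P₁V₁) = -0.747.
W_a / W_b = -1.832 / -0.747 = 2.453.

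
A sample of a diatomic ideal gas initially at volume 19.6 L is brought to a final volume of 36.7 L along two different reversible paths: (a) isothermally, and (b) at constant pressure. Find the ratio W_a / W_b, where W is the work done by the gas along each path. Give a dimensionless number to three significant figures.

Path (a) isothermal: W = P₁V₁ ln(V₂/V₁) → W_a/(P₁V₁) = 0.6272.
Path (b) isobaric: W = P₁(V₂ − V₁) → W_b/(P₁V₁) = 0.8724.
W_a / W_b = 0.6272 / 0.8724 = 0.7189.

W_a / W_b ≈ 0.719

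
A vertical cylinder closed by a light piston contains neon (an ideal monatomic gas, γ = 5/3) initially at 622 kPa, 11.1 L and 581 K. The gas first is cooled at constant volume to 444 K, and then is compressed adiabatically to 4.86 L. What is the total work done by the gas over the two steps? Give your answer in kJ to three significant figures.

Step 1 (isochoric): W = 0 (constant volume).
After step 1: P = 475.3 kPa (V unchanged).
Step 2 (adiabatic): W = (P₁V₁ − P₂V₂)/(γ−1) = (5276 − 9150)/0.667 = -5811 J.
W_total = 0 − 5811 = -5811 J.

W_total ≈ -5.81 kJ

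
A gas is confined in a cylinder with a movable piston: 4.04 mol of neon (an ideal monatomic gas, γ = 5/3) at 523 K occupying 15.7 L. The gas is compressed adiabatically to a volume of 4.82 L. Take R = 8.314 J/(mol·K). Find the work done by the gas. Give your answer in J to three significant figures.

Adiabatic: TV^(γ−1) = const with γ = 5/3.
T₂ = T₁ (V₁/V₂)^(γ−1) = 523 × (15.7/4.82)^0.667 = 523 × 2.197 = 1149 K.
W_by = nCᵥ(T₁ − T₂) = (4.04)(12.47)(523 − 1149) = -31551 J.

W ≈ -31600 J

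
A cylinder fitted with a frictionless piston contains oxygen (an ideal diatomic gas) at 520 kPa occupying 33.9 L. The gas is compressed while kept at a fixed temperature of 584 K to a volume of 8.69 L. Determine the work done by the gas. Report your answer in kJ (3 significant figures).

W ≈ -24.0 kJ

Isothermal: W = nRT ln(V₂/V₁) = P₁V₁ ln(V₂/V₁).
P₁V₁ = (520 kPa)(33.9 L) = 17628 J.
W = 17628 × ln(8.69/33.9) = 17628 × -1.361
W_by_gas = -23996 J.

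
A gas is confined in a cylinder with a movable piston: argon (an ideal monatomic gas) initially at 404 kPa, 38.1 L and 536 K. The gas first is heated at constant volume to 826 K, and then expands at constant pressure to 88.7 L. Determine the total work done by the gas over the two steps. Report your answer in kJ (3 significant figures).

Step 1 (isochoric): W = 0 (constant volume).
After step 1: P = 622.6 kPa (V unchanged).
Step 2 (isobaric): W = PΔV = (622.6 kPa)(88.7 − 38.1 L) = 31503 J.
W_total = 0 + 31503 = 31503 J.

W_total ≈ 31.5 kJ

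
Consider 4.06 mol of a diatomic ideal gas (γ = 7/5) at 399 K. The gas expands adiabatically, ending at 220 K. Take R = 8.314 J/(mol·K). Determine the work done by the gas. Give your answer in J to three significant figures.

W ≈ 15100 J

Adiabatic ⇒ Q = 0, so W_by = −ΔU = nCᵥ(T₁ − T₂).
Cᵥ = 5R/2 = 20.79 J/(mol·K).
W = (4.06)(20.79)(399 − 220) = 15105 J.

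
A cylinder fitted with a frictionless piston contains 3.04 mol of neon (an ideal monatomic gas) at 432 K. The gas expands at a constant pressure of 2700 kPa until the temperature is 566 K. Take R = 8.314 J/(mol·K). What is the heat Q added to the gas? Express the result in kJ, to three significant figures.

Q ≈ 8.47 kJ

Isobaric: W = nRΔT = (3.04)(8.314)(134) = 3387 J.
ΔU = nCᵥΔT with Cᵥ = 3R/2: ΔU = (3.04)(12.47)(134) = 5080 J.
Q = ΔU + W = 5080 + 3387 = 8467 J.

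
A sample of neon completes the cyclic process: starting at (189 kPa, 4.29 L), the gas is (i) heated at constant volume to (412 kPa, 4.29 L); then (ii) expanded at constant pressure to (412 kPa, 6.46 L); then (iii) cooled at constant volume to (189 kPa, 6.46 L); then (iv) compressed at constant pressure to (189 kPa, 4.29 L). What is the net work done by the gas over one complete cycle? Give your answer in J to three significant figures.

W_net ≈ 484 J

Constant-volume legs do no work.
W(ii) = (412)(6.46 − 4.29) = 894 J; W(iv) = (189)(4.29 − 6.46) = -410.1 J.
W_net = 894 − 410.1 = 483.9 J (the clockwise enclosed area).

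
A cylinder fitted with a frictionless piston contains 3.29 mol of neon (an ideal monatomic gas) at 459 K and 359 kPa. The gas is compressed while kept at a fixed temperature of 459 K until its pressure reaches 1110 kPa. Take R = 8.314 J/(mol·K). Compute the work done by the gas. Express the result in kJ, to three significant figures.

Isothermal process: W = nRT ln(V₂/V₁) = nRT ln(P₁/P₂).
W = (3.29)(8.314)(459) × ln(359/1110)
  = 12555 × ln(0.3234) = 12555 × -1.129
W_by_gas = -14172 J.

W ≈ -14.2 kJ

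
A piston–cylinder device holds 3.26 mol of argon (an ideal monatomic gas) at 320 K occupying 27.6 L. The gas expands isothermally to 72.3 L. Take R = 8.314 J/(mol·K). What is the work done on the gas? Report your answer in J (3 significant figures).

Isothermal: W = nRT ln(V₂/V₁).
W = (3.26)(8.314)(320) × ln(72.3/27.6)
  = 8673 × 0.963
W_by_gas = 8352 J; work on gas = −W_by = -8352 J.

W ≈ -8350 J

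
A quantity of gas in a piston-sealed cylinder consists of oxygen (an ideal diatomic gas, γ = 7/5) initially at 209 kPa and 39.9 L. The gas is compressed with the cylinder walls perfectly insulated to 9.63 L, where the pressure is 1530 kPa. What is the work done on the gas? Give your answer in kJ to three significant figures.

Adiabatic: W = (P₁V₁ − P₂V₂)/(γ − 1) with γ = 7/5.
P₁V₁ = 8339 J, P₂V₂ = 14734 J.
W = (8339 − 14734) / 0.4 = -15987 J.
Work on gas = −W_by = 15987 J.

W ≈ 16.0 kJ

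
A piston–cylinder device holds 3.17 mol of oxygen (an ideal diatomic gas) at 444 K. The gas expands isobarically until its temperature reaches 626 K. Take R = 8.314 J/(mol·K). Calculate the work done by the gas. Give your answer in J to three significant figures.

Isobaric: W = P ΔV = nR ΔT.
W = (3.17)(8.314)(626 − 444) = 4797 J.

W ≈ 4800 J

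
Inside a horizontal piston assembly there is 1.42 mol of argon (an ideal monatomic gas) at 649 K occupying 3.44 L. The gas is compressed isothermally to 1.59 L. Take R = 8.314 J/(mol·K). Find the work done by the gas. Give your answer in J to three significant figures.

W ≈ -5910 J

Isothermal: W = nRT ln(V₂/V₁).
W = (1.42)(8.314)(649) × ln(1.59/3.44)
  = 7662 × -0.7717
W_by_gas = -5913 J.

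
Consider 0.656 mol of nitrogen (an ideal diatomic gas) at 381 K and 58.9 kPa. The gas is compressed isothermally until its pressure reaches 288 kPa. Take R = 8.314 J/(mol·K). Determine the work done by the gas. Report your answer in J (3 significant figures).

Isothermal process: W = nRT ln(V₂/V₁) = nRT ln(P₁/P₂).
W = (0.656)(8.314)(381) × ln(58.9/288)
  = 2078 × ln(0.2045) = 2078 × -1.587
W_by_gas = -3298 J.

W ≈ -3300 J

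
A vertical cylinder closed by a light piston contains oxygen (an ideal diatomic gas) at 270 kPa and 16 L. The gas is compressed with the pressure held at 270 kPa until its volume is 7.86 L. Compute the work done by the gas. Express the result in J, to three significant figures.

Isobaric: W = P ΔV.
W = (270 kPa)(7.86 − 16 L) = (270)(-8.14) = -2198 J.

W ≈ -2200 J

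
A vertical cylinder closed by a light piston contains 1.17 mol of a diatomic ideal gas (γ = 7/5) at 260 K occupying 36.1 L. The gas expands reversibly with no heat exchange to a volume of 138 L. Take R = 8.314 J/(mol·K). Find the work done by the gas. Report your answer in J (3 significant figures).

W ≈ 2620 J

Adiabatic: TV^(γ−1) = const with γ = 7/5.
T₂ = T₁ (V₁/V₂)^(γ−1) = 260 × (36.1/138)^0.4 = 260 × 0.5849 = 152.1 K.
W_by = nCᵥ(T₁ − T₂) = (1.17)(20.79)(260 − 152.1) = 2625 J.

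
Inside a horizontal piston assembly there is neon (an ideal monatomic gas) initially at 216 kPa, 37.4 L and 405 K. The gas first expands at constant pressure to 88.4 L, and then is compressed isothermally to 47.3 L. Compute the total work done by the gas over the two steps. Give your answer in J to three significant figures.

Step 1 (isobaric): W = PΔV = (216 kPa)(88.4 − 37.4 L) = 11016 J.
After step 1: P = 216 kPa, V = 88.4 L, T = 957.3 K.
Step 2 (isothermal): W = P₁V₁ ln(V₂/V₁) = (19094) ln(47.3/88.4) = -11941 J.
W_total = 11016 − 11941 = -924.9 J.

W_total ≈ -925 J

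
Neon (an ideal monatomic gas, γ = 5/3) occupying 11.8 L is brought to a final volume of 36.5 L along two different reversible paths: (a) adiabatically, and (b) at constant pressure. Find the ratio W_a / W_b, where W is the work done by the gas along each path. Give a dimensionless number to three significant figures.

Path (a) adiabatic: W = P₁V₁(1 − (V₁/V₂)^(γ−1))/(γ−1) → W_a/(P₁V₁) = 0.7934.
Path (b) isobaric: W = P₁(V₂ − V₁) → W_b/(P₁V₁) = 2.093.
W_a / W_b = 0.7934 / 2.093 = 0.3791.

W_a / W_b ≈ 0.379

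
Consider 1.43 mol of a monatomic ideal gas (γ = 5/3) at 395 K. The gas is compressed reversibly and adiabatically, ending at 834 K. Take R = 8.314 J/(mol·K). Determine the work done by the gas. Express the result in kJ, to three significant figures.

W ≈ -7.83 kJ

Adiabatic ⇒ Q = 0, so W_by = −ΔU = nCᵥ(T₁ − T₂).
Cᵥ = 3R/2 = 12.47 J/(mol·K).
W = (1.43)(12.47)(395 − 834) = -7829 J.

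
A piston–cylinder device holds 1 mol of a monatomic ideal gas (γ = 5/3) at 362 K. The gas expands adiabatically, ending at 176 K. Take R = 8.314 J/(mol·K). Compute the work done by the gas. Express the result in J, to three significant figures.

W ≈ 2320 J

Adiabatic ⇒ Q = 0, so W_by = −ΔU = nCᵥ(T₁ − T₂).
Cᵥ = 3R/2 = 12.47 J/(mol·K).
W = (1)(12.47)(362 − 176) = 2320 J.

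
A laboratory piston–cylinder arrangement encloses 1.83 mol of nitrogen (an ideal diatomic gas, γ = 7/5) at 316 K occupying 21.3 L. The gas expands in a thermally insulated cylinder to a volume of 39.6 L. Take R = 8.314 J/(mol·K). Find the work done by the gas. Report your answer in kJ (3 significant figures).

Adiabatic: TV^(γ−1) = const with γ = 7/5.
T₂ = T₁ (V₁/V₂)^(γ−1) = 316 × (21.3/39.6)^0.4 = 316 × 0.7803 = 246.6 K.
W_by = nCᵥ(T₁ − T₂) = (1.83)(20.79)(316 − 246.6) = 2640 J.

W ≈ 2.64 kJ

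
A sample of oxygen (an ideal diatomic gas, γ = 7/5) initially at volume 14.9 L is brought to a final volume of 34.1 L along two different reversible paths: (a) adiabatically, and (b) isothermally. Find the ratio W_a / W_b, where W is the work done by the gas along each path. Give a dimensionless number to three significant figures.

Path (a) adiabatic: W = P₁V₁(1 − (V₁/V₂)^(γ−1))/(γ−1) → W_a/(P₁V₁) = 0.7048.
Path (b) isothermal: W = P₁V₁ ln(V₂/V₁) → W_b/(P₁V₁) = 0.8279.
W_a / W_b = 0.7048 / 0.8279 = 0.8513.

W_a / W_b ≈ 0.851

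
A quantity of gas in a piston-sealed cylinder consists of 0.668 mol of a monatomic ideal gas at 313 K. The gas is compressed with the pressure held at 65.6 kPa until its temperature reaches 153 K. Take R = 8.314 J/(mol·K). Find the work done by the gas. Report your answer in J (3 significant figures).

W ≈ -889 J

Isobaric: W = P ΔV = nR ΔT.
W = (0.668)(8.314)(153 − 313) = -888.6 J.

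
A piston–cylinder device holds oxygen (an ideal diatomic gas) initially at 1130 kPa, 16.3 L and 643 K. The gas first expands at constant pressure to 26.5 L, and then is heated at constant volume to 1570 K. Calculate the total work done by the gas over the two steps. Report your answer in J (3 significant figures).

W_total ≈ 11500 J

Step 1 (isobaric): W = PΔV = (1130 kPa)(26.5 − 16.3 L) = 11526 J.
Step 2 (isochoric): W = 0 (constant volume).
W_total = 11526 + 0 = 11526 J.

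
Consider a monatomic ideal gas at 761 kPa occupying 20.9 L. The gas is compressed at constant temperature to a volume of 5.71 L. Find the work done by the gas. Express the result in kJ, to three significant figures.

W ≈ -20.6 kJ

Isothermal: W = nRT ln(V₂/V₁) = P₁V₁ ln(V₂/V₁).
P₁V₁ = (761 kPa)(20.9 L) = 15905 J.
W = 15905 × ln(5.71/20.9) = 15905 × -1.298
W_by_gas = -20637 J.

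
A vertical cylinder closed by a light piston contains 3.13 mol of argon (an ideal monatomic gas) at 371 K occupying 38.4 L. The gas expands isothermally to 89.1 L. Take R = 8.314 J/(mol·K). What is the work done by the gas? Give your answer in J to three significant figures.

W ≈ 8130 J

Isothermal: W = nRT ln(V₂/V₁).
W = (3.13)(8.314)(371) × ln(89.1/38.4)
  = 9654 × 0.8417
W_by_gas = 8126 J.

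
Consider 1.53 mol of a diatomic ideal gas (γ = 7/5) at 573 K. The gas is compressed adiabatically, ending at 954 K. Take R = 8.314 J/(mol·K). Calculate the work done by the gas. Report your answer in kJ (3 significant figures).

W ≈ -12.1 kJ

Adiabatic ⇒ Q = 0, so W_by = −ΔU = nCᵥ(T₁ − T₂).
Cᵥ = 5R/2 = 20.79 J/(mol·K).
W = (1.53)(20.79)(573 − 954) = -12116 J.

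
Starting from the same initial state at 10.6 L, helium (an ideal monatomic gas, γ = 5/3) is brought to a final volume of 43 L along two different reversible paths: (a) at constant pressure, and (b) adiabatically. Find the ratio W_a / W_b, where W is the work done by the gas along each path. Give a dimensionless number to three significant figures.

Path (a) isobaric: W = P₁(V₂ − V₁) → W_a/(P₁V₁) = 3.057.
Path (b) adiabatic: W = P₁V₁(1 − (V₁/V₂)^(γ−1))/(γ−1) → W_b/(P₁V₁) = 0.9103.
W_a / W_b = 3.057 / 0.9103 = 3.358.

W_a / W_b ≈ 3.36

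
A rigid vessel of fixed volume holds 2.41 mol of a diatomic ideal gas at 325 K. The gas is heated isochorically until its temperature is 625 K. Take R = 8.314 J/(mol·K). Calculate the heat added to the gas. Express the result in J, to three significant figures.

Q ≈ 15000 J

Constant volume ⇒ W = 0, so Q = ΔU = nCᵥΔT with Cᵥ = 5R/2 = 20.79 J/(mol·K).
ΔU = (2.41)(20.79)(625 − 325) = 15028 J.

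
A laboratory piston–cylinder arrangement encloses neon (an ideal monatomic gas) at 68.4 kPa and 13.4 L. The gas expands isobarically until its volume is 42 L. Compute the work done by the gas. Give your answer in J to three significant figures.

Isobaric: W = P ΔV.
W = (68.4 kPa)(42 − 13.4 L) = (68.4)(28.6) = 1956 J.

W ≈ 1960 J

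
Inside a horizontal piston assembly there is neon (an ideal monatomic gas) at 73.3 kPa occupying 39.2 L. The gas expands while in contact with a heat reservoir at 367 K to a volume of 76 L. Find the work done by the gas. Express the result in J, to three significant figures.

W ≈ 1900 J

Isothermal: W = nRT ln(V₂/V₁) = P₁V₁ ln(V₂/V₁).
P₁V₁ = (73.3 kPa)(39.2 L) = 2873 J.
W = 2873 × ln(76/39.2) = 2873 × 0.6621
W_by_gas = 1902 J.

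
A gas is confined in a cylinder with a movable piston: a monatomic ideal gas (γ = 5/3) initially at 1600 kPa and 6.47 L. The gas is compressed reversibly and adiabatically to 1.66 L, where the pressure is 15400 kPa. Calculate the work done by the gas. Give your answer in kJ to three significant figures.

Adiabatic: W = (P₁V₁ − P₂V₂)/(γ − 1) with γ = 5/3.
P₁V₁ = 10352 J, P₂V₂ = 25564 J.
W = (10352 − 25564) / 0.6667 = -22818 J.

W ≈ -22.8 kJ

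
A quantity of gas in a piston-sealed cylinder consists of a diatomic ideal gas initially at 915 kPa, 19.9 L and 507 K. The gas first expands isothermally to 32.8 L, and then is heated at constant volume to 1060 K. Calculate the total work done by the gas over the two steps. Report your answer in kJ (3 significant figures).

Step 1 (isothermal): W = P₁V₁ ln(V₂/V₁) = (18208) ln(32.8/19.9) = 9099 J.
Step 2 (isochoric): W = 0 (constant volume).
W_total = 9099 + 0 = 9099 J.

W_total ≈ 9.10 kJ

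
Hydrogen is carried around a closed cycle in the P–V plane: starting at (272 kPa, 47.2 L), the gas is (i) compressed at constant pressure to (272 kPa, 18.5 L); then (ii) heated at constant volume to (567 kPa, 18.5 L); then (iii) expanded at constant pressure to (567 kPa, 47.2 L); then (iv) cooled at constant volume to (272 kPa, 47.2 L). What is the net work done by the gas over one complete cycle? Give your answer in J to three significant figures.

Constant-volume legs do no work.
W(i) = (272)(18.5 − 47.2) = -7806 J; W(iii) = (567)(47.2 − 18.5) = 16273 J.
W_net = -7806 + 16273 = 8466 J (the clockwise enclosed area).

W_net ≈ 8470 J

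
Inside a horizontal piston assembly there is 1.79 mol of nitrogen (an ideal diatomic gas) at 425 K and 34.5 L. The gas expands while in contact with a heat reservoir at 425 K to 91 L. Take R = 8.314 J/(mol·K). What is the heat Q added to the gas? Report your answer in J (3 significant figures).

Q ≈ 6130 J

Isothermal ⇒ ΔU = 0, so Q = W = nRT ln(V₂/V₁).
Q = (1.79)(8.314)(425) ln(91/34.5) = 6325 × 0.9699 = 6134 J.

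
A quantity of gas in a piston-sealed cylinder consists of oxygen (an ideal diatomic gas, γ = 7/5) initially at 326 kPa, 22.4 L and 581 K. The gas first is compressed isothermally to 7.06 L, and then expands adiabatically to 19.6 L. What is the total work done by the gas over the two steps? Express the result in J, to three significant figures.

Step 1 (isothermal): W = P₁V₁ ln(V₂/V₁) = (7302) ln(7.06/22.4) = -8431 J.
After step 1: P = 1034 kPa, V = 7.06 L, T = 581 K.
Step 2 (adiabatic): W = (P₁V₁ − P₂V₂)/(γ−1) = (7302 − 4854)/0.4 = 6121 J.
W_total = -8431 + 6121 = -2310 J.

W_total ≈ -2310 J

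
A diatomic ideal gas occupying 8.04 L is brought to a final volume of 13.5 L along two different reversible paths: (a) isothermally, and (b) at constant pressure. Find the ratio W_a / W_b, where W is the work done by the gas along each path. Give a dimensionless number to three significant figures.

Path (a) isothermal: W = P₁V₁ ln(V₂/V₁) → W_a/(P₁V₁) = 0.5183.
Path (b) isobaric: W = P₁(V₂ − V₁) → W_b/(P₁V₁) = 0.6791.
W_a / W_b = 0.5183 / 0.6791 = 0.7632.

W_a / W_b ≈ 0.763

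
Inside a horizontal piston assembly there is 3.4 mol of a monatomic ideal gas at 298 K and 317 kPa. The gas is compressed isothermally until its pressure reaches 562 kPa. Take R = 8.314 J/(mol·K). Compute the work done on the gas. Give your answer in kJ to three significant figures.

Isothermal process: W = nRT ln(V₂/V₁) = nRT ln(P₁/P₂).
W = (3.4)(8.314)(298) × ln(317/562)
  = 8424 × ln(0.5641) = 8424 × -0.5726
W_by_gas = -4823 J; work on gas = −W_by = 4823 J.

W ≈ 4.82 kJ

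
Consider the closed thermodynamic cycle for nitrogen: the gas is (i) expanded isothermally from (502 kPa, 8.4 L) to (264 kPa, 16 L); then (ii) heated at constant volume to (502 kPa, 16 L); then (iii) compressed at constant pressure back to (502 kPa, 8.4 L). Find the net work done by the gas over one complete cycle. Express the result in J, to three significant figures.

Leg (i): W = PᵢVᵢ ln(V_f/Vᵢ) = (4217) ln(16/8.4) = 2717 J.
Leg (ii): W = 0.
Leg (iii): W = PΔV = (502)(8.4 − 16) = -3815 J.
W_net = 2717 − 3815 = -1098 J.

W_net ≈ -1100 J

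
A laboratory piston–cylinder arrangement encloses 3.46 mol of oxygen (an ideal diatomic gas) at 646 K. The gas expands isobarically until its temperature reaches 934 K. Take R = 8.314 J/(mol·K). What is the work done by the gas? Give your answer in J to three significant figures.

Isobaric: W = P ΔV = nR ΔT.
W = (3.46)(8.314)(934 − 646) = 8285 J.

W ≈ 8280 J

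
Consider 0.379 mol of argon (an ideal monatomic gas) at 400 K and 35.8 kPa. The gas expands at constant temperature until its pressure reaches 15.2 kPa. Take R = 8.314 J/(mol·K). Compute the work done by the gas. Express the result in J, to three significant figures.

W ≈ 1080 J

Isothermal process: W = nRT ln(V₂/V₁) = nRT ln(P₁/P₂).
W = (0.379)(8.314)(400) × ln(35.8/15.2)
  = 1260 × ln(2.355) = 1260 × 0.8567
W_by_gas = 1080 J.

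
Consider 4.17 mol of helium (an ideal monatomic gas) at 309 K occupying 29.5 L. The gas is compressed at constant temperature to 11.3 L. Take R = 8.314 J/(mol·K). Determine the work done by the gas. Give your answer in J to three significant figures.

Isothermal: W = nRT ln(V₂/V₁).
W = (4.17)(8.314)(309) × ln(11.3/29.5)
  = 10713 × -0.9596
W_by_gas = -10280 J.

W ≈ -10300 J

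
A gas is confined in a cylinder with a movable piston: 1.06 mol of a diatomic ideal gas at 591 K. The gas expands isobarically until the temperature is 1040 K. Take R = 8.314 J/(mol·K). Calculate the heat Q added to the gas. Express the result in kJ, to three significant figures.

Isobaric: W = nRΔT = (1.06)(8.314)(449) = 3957 J.
ΔU = nCᵥΔT with Cᵥ = 5R/2: ΔU = (1.06)(20.79)(449) = 9892 J.
Q = ΔU + W = 9892 + 3957 = 13849 J.

Q ≈ 13.8 kJ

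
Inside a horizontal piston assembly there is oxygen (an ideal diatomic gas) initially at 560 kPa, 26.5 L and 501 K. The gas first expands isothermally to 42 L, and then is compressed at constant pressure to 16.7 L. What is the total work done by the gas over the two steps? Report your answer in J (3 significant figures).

Step 1 (isothermal): W = P₁V₁ ln(V₂/V₁) = (14840) ln(42/26.5) = 6834 J.
After step 1: P = 353.3 kPa, V = 42 L, T = 501 K.
Step 2 (isobaric): W = PΔV = (353.3 kPa)(16.7 − 42 L) = -8939 J.
W_total = 6834 − 8939 = -2105 J.

W_total ≈ -2110 J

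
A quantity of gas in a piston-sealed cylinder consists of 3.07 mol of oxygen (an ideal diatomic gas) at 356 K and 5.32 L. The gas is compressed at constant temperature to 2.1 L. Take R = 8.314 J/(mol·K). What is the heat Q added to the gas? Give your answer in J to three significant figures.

Q ≈ -8450 J

Isothermal ⇒ ΔU = 0, so Q = W = nRT ln(V₂/V₁).
Q = (3.07)(8.314)(356) ln(2.1/5.32) = 9087 × -0.9295 = -8446 J.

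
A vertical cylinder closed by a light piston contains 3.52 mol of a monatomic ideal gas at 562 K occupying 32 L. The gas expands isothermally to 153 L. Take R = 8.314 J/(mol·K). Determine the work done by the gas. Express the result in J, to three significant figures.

W ≈ 25700 J

Isothermal: W = nRT ln(V₂/V₁).
W = (3.52)(8.314)(562) × ln(153/32)
  = 16447 × 1.565
W_by_gas = 25735 J.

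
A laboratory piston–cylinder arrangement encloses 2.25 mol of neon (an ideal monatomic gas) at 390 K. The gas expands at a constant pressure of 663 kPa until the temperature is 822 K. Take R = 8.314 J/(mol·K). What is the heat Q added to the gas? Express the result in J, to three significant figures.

Isobaric: W = nRΔT = (2.25)(8.314)(432) = 8081 J.
ΔU = nCᵥΔT with Cᵥ = 3R/2: ΔU = (2.25)(12.47)(432) = 12122 J.
Q = ΔU + W = 12122 + 8081 = 20203 J.

Q ≈ 20200 J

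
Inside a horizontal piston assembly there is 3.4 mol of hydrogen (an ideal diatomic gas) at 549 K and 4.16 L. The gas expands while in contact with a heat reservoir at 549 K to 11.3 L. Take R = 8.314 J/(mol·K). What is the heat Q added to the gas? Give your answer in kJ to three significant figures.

Q ≈ 15.5 kJ

Isothermal ⇒ ΔU = 0, so Q = W = nRT ln(V₂/V₁).
Q = (3.4)(8.314)(549) ln(11.3/4.16) = 15519 × 0.9993 = 15508 J.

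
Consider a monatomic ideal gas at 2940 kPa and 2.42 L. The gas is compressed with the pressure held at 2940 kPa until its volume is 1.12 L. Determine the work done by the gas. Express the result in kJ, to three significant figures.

W ≈ -3.82 kJ

Isobaric: W = P ΔV.
W = (2940 kPa)(1.12 − 2.42 L) = (2940)(-1.3) = -3822 J.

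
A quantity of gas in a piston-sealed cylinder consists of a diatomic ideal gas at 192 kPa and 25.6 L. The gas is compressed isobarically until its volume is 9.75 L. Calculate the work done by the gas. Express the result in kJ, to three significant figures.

Isobaric: W = P ΔV.
W = (192 kPa)(9.75 − 25.6 L) = (192)(-15.85) = -3043 J.

W ≈ -3.04 kJ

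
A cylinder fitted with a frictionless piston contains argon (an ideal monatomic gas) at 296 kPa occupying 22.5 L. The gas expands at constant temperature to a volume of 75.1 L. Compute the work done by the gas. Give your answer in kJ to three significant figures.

Isothermal: W = nRT ln(V₂/V₁) = P₁V₁ ln(V₂/V₁).
P₁V₁ = (296 kPa)(22.5 L) = 6660 J.
W = 6660 × ln(75.1/22.5) = 6660 × 1.205
W_by_gas = 8027 J.

W ≈ 8.03 kJ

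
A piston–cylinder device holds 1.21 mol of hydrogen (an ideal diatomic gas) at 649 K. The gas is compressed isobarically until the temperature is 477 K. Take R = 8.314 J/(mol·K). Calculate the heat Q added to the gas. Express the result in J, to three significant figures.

Isobaric: W = nRΔT = (1.21)(8.314)(-172) = -1730 J.
ΔU = nCᵥΔT with Cᵥ = 5R/2: ΔU = (1.21)(20.79)(-172) = -4326 J.
Q = ΔU + W = -4326 − 1730 = -6056 J.

Q ≈ -6060 J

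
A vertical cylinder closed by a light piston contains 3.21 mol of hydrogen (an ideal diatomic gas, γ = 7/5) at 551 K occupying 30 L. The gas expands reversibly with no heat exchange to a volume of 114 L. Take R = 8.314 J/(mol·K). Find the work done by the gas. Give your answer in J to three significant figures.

W ≈ 15200 J

Adiabatic: TV^(γ−1) = const with γ = 7/5.
T₂ = T₁ (V₁/V₂)^(γ−1) = 551 × (30/114)^0.4 = 551 × 0.5863 = 323 K.
W_by = nCᵥ(T₁ − T₂) = (3.21)(20.79)(551 − 323) = 15210 J.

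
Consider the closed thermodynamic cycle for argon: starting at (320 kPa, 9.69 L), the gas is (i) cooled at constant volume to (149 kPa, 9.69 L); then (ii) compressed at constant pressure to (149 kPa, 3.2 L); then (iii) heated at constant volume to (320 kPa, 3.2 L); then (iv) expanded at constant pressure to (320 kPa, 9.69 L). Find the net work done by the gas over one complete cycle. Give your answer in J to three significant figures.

W_net ≈ 1110 J

Constant-volume legs do no work.
W(ii) = (149)(3.2 − 9.69) = -967 J; W(iv) = (320)(9.69 − 3.2) = 2077 J.
W_net = -967 + 2077 = 1110 J (the clockwise enclosed area).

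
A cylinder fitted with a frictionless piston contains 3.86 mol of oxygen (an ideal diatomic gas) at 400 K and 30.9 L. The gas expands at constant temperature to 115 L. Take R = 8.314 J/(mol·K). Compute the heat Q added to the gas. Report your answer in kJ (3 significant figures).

Q ≈ 16.9 kJ

Isothermal ⇒ ΔU = 0, so Q = W = nRT ln(V₂/V₁).
Q = (3.86)(8.314)(400) ln(115/30.9) = 12837 × 1.314 = 16870 J.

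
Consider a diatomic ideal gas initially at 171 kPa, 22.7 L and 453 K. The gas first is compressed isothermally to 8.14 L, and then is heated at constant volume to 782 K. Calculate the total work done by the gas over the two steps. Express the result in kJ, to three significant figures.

Step 1 (isothermal): W = P₁V₁ ln(V₂/V₁) = (3882) ln(8.14/22.7) = -3981 J.
Step 2 (isochoric): W = 0 (constant volume).
W_total = -3981 + 0 = -3981 J.

W_total ≈ -3.98 kJ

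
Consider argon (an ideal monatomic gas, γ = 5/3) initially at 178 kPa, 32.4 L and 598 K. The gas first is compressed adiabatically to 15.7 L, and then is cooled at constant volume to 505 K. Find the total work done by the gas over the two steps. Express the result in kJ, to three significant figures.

Step 1 (adiabatic): W = (P₁V₁ − P₂V₂)/(γ−1) = (5767 − 9348)/0.667 = -5372 J.
Step 2 (isochoric): W = 0 (constant volume).
W_total = -5372 + 0 = -5372 J.

W_total ≈ -5.37 kJ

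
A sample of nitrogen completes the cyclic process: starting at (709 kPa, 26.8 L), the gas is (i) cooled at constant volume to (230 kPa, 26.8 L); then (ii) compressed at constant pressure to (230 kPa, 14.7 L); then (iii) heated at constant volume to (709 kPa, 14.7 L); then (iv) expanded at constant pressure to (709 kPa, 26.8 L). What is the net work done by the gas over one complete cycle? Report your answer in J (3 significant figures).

W_net ≈ 5800 J

Constant-volume legs do no work.
W(ii) = (230)(14.7 − 26.8) = -2783 J; W(iv) = (709)(26.8 − 14.7) = 8579 J.
W_net = -2783 + 8579 = 5796 J (the clockwise enclosed area).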